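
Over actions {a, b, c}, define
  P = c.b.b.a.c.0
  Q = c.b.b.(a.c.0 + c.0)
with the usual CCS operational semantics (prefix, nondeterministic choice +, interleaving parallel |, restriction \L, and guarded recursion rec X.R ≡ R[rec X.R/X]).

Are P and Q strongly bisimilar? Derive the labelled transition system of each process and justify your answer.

Reachable graph of P (6 states):
  s0 = c.b.b.a.c.0 | ··c··> s1
  s1 = b.b.a.c.0 | ··b··> s2
  s2 = b.a.c.0 | ··b··> s3
  s3 = a.c.0 | ··a··> s4
  s4 = c.0 | ··c··> s5
  s5 = 0 | stopped
Reachable graph of Q (6 states):
  t0 = c.b.b.(a.c.0 + c.0) | ··c··> t1
  t1 = b.b.(a.c.0 + c.0) | ··b··> t2
  t2 = b.(a.c.0 + c.0) | ··b··> t3
  t3 = a.c.0 + c.0 | ··a··> t4, ··c··> t5
  t4 = c.0 | ··c··> t5
  t5 = 0 | stopped
Coarsest stable partition (strong bisimilarity classes):
  B0 = {s0}
  B1 = {s1}
  B2 = {s2}
  B3 = {s3}
  B4 = {s4, t4}
  B5 = {s5, t5}
  B6 = {t0}
  B7 = {t1}
  B8 = {t2}
  B9 = {t3}
s0 ∈ B0, t0 ∈ B6 → different blocks

not bisimilar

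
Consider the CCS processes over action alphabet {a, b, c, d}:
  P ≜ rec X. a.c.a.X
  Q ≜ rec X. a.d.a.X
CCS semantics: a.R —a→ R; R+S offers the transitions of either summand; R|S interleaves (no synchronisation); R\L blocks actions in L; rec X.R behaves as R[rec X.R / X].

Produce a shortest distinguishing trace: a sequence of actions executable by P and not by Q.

LTS(P): 3 reachable states
  m0 = rec X. a.c.a.X → —a→ m1
  m1 = c.a.(rec X. a.c.a.X) → —c→ m2
  m2 = a.(rec X. a.c.a.X) → —a→ m0
LTS(Q): 3 reachable states
  n0 = rec X. a.d.a.X → —a→ n1
  n1 = d.a.(rec X. a.d.a.X) → —d→ n2
  n2 = a.(rec X. a.d.a.X) → —a→ n0
Executing ac from P (initial set {m0}):
  step 1 (a): {m1}
  step 2 (c): {m2}
  ✓ P
Executing ac from Q (initial set {n0}):
  step 1 (a): {n1}
  step 2 (c): ∅  — Q cannot continue

ac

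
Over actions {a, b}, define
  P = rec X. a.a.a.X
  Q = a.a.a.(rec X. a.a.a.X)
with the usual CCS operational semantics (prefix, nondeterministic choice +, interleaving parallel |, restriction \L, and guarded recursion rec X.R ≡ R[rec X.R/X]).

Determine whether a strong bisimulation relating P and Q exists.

Reachable graph of P (3 states):
  u0 = rec X. a.a.a.X :: --a--▸ u1
  u1 = a.a.(rec X. a.a.a.X) :: --a--▸ u2
  u2 = a.(rec X. a.a.a.X) :: --a--▸ u0
Reachable graph of Q (4 states):
  v0 = a.a.a.(rec X. a.a.a.X) :: --a--▸ v1
  v1 = a.a.(rec X. a.a.a.X) :: --a--▸ v2
  v2 = a.(rec X. a.a.a.X) :: --a--▸ v3
  v3 = rec X. a.a.a.X :: --a--▸ v1
Partition-refinement fixed point:
  B0 = {u0, u1, u2, v0, v1, v2, v3}
u0 ∈ B0, v0 ∈ B0 → same block

P ~ Q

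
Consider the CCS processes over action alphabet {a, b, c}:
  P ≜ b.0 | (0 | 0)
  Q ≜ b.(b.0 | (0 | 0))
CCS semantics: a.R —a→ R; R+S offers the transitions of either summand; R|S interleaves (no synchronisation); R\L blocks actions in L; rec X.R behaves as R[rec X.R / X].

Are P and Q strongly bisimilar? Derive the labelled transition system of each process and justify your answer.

Reachable graph of P (2 states):
  u0 = b.0 | (0 | 0) ⊢ =b=> u1
  u1 = 0 | (0 | 0) ⊢ ·
Reachable graph of Q (3 states):
  v0 = b.(b.0 | (0 | 0)) ⊢ =b=> v1
  v1 = b.0 | (0 | 0) ⊢ =b=> v2
  v2 = 0 | (0 | 0) ⊢ ·
Partition-refinement fixed point:
  B0 = {u0, v1}
  B1 = {u1, v2}
  B2 = {v0}
u0 ∈ B0, v0 ∈ B2 → different blocks

NO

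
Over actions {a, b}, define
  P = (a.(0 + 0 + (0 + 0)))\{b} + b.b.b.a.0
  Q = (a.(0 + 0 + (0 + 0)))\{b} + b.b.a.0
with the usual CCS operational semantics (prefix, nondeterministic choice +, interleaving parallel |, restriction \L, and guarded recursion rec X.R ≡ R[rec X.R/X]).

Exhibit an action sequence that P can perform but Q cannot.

bbb

Reachable graph of P (6 states):
  p0 = (a.(0 + 0 + (0 + 0)))\{b} + b.b.b.a.0 ⊢ —a→ p1, —b→ p2
  p1 = (0 + 0 + (0 + 0))\{b} ⊢ deadlocked
  p2 = b.b.a.0 ⊢ —b→ p3
  p3 = b.a.0 ⊢ —b→ p4
  p4 = a.0 ⊢ —a→ p5
  p5 = 0 ⊢ deadlocked
Reachable graph of Q (5 states):
  q0 = (a.(0 + 0 + (0 + 0)))\{b} + b.b.a.0 ⊢ —a→ q1, —b→ q2
  q1 = (0 + 0 + (0 + 0))\{b} ⊢ deadlocked
  q2 = b.a.0 ⊢ —b→ q3
  q3 = a.0 ⊢ —a→ q4
  q4 = 0 ⊢ deadlocked
Trace ⟨bbb⟩ through P, begin at {p0}:
  after b @ step 1: {p2}
  after b @ step 2: {p3}
  after b @ step 3: {p4}
  — P admits the full trace.
Trace ⟨bbb⟩ through Q, begin at {q0}:
  after b @ step 1: {q2}
  after b @ step 2: {q3}
  after b @ step 3: ∅ (Q stuck)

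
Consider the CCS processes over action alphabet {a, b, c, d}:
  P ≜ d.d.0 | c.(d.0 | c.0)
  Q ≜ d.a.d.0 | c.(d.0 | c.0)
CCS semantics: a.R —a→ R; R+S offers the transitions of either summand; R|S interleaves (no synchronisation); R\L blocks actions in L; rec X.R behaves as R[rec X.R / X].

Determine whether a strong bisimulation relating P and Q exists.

P ≁ Q

P's transition system — 15 states:
  m0 = d.d.0 | c.(d.0 | c.0) | ··c··> m1, ··d··> m2
  m1 = d.d.0 | (d.0 | c.0) | ··c··> m3, ··d··> m4, ··d··> m5
  m2 = d.0 | c.(d.0 | c.0) | ··c··> m4, ··d··> m6
  m3 = d.d.0 | (d.0 | 0) | ··d··> m7, ··d··> m8
  m4 = d.0 | (d.0 | c.0) | ··c··> m7, ··d··> m10, ··d··> m9
  m5 = d.d.0 | (0 | c.0) | ··c··> m8, ··d··> m10
  m6 = 0 | c.(d.0 | c.0) | ··c··> m9
  m7 = d.0 | (d.0 | 0) | ··d··> m11, ··d··> m12
  m8 = d.d.0 | (0 | 0) | ··d··> m12
  m9 = 0 | (d.0 | c.0) | ··c··> m11, ··d··> m13
  m10 = d.0 | (0 | c.0) | ··c··> m12, ··d··> m13
  m11 = 0 | (d.0 | 0) | ··d··> m14
  m12 = d.0 | (0 | 0) | ··d··> m14
  m13 = 0 | (0 | c.0) | ··c··> m14
  m14 = 0 | (0 | 0) | stopped
Q's transition system — 20 states:
  n0 = d.a.d.0 | c.(d.0 | c.0) | ··c··> n1, ··d··> n2
  n1 = d.a.d.0 | (d.0 | c.0) | ··c··> n3, ··d··> n4, ··d··> n5
  n2 = a.d.0 | c.(d.0 | c.0) | ··a··> n6, ··c··> n4
  n3 = d.a.d.0 | (d.0 | 0) | ··d··> n7, ··d··> n8
  n4 = a.d.0 | (d.0 | c.0) | ··a··> n9, ··c··> n7, ··d··> n10
  n5 = d.a.d.0 | (0 | c.0) | ··c··> n8, ··d··> n10
  n6 = d.0 | c.(d.0 | c.0) | ··c··> n9, ··d··> n11
  n7 = a.d.0 | (d.0 | 0) | ··a··> n12, ··d··> n13
  n8 = d.a.d.0 | (0 | 0) | ··d··> n13
  n9 = d.0 | (d.0 | c.0) | ··c··> n12, ··d··> n14, ··d··> n15
  n10 = a.d.0 | (0 | c.0) | ··a··> n15, ··c··> n13
  n11 = 0 | c.(d.0 | c.0) | ··c··> n14
  n12 = d.0 | (d.0 | 0) | ··d··> n16, ··d··> n17
  n13 = a.d.0 | (0 | 0) | ··a··> n17
  n14 = 0 | (d.0 | c.0) | ··c··> n16, ··d··> n18
  n15 = d.0 | (0 | c.0) | ··c··> n17, ··d··> n18
  n16 = 0 | (d.0 | 0) | ··d··> n19
  n17 = d.0 | (0 | 0) | ··d··> n19
  n18 = 0 | (0 | c.0) | ··c··> n19
  n19 = 0 | (0 | 0) | stopped
Bisimilarity quotient blocks:
  B0 = {m0}
  B1 = {m2, n6}
  B2 = {m4, m5, n9}
  B3 = {m10, m9, n14, n15}
  B4 = {m13, n18}
  B5 = {m14, n19}
  B6 = {m11, m12, n16, n17}
  B7 = {m7, m8, n12}
  B8 = {m6, n11}
  B9 = {m1}
  B10 = {m3}
  B11 = {n0}
  B12 = {n2}
  B13 = {n4}
  B14 = {n10}
  B15 = {n13}
  B16 = {n7}
  B17 = {n1}
  B18 = {n3}
  B19 = {n8}
  B20 = {n5}
m0 ∈ B0, n0 ∈ B11 → different blocks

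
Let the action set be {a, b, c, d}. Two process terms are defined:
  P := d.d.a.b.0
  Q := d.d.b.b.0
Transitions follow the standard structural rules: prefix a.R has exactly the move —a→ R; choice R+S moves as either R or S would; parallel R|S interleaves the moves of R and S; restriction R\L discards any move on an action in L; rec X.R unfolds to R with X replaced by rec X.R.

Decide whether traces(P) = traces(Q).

P's transition system — 5 states:
  p0 = d.d.a.b.0 ⊢ --d--▸ p1
  p1 = d.a.b.0 ⊢ --d--▸ p2
  p2 = a.b.0 ⊢ --a--▸ p3
  p3 = b.0 ⊢ --b--▸ p4
  p4 = 0 ⊢ stopped
Q's transition system — 5 states:
  q0 = d.d.b.b.0 ⊢ --d--▸ q1
  q1 = d.b.b.0 ⊢ --d--▸ q2
  q2 = b.b.0 ⊢ --b--▸ q3
  q3 = b.0 ⊢ --b--▸ q4
  q4 = 0 ⊢ stopped
Run σ = ⟨dda⟩ on P: start {p0}
  after d @ step 1: {p1}
  after d @ step 2: {p2}
  after a @ step 3: {p3}
  — P admits the full trace.
Run σ = ⟨dda⟩ on Q: start {q0}
  after d @ step 1: {q1}
  after d @ step 2: {q2}
  after a @ step 3: no successor for Q

trace-distinct — witness ⟨dda⟩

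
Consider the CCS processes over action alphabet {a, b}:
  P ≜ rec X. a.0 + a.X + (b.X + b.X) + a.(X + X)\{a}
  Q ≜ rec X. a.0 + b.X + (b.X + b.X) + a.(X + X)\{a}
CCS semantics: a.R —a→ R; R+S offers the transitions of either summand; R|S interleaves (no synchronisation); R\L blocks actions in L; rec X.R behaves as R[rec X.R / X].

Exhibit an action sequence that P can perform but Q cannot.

aa

P's transition system — 4 states:
  m0 = rec X. a.0 + a.X + (b.X + b.X) + a.(X + X)\{a} → —a→ m0, —a→ m1, —a→ m2, —b→ m0
  m1 = ((rec X. a.0 + a.X + (b.X + b.X) + a.(X + X)\{a}) + (rec X. a.0 + a.X + (b.X + b.X) + a.(X + X)\{a}))\{a} → —b→ m3
  m2 = 0 → deadlocked
  m3 = (rec X. a.0 + a.X + (b.X + b.X) + a.(X + X)\{a})\{a} → —b→ m3
Q's transition system — 4 states:
  n0 = rec X. a.0 + b.X + (b.X + b.X) + a.(X + X)\{a} → —a→ n1, —a→ n2, —b→ n0
  n1 = ((rec X. a.0 + b.X + (b.X + b.X) + a.(X + X)\{a}) + (rec X. a.0 + b.X + (b.X + b.X) + a.(X + X)\{a}))\{a} → —b→ n3
  n2 = 0 → deadlocked
  n3 = (rec X. a.0 + b.X + (b.X + b.X) + a.(X + X)\{a})\{a} → —b→ n3
Trace ⟨aa⟩ through P, begin at {m0}:
  step 1 (a): {m0, m1, m2}
  step 2 (a): {m0, m1, m2}
  — P admits the full trace.
Trace ⟨aa⟩ through Q, begin at {n0}:
  step 1 (a): {n1, n2}
  step 2 (a): ∅ (Q stuck)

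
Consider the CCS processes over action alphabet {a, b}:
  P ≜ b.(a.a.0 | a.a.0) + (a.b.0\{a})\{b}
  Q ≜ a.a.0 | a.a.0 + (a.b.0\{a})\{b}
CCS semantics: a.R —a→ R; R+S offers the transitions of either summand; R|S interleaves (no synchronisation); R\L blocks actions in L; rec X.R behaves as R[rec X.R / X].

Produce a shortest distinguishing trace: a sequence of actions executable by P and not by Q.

b

P's transition system — 11 states:
  u0 = b.(a.a.0 | a.a.0) + (a.b.0\{a})\{b} ⊢ --a--▸ u1, --b--▸ u2
  u1 = (b.0\{a})\{b} ⊢ ∅
  u2 = a.a.0 | a.a.0 ⊢ --a--▸ u3, --a--▸ u4
  u3 = a.0 | a.a.0 ⊢ --a--▸ u5, --a--▸ u6
  u4 = a.a.0 | a.0 ⊢ --a--▸ u6, --a--▸ u7
  u5 = 0 | a.a.0 ⊢ --a--▸ u8
  u6 = a.0 | a.0 ⊢ --a--▸ u8, --a--▸ u9
  u7 = a.a.0 | 0 ⊢ --a--▸ u9
  u8 = 0 | a.0 ⊢ --a--▸ u10
  u9 = a.0 | 0 ⊢ --a--▸ u10
  u10 = 0 | 0 ⊢ ∅
Q's transition system — 10 states:
  v0 = a.a.0 | a.a.0 + (a.b.0\{a})\{b} ⊢ --a--▸ v1, --a--▸ v2, --a--▸ v3
  v1 = (b.0\{a})\{b} ⊢ ∅
  v2 = a.0 | a.a.0 ⊢ --a--▸ v4, --a--▸ v5
  v3 = a.a.0 | a.0 ⊢ --a--▸ v5, --a--▸ v6
  v4 = 0 | a.a.0 ⊢ --a--▸ v7
  v5 = a.0 | a.0 ⊢ --a--▸ v7, --a--▸ v8
  v6 = a.a.0 | 0 ⊢ --a--▸ v8
  v7 = 0 | a.0 ⊢ --a--▸ v9
  v8 = a.0 | 0 ⊢ --a--▸ v9
  v9 = 0 | 0 ⊢ ∅
Trace ⟨b⟩ through P, begin at {u0}:
  [1] b ⇒ {u2}
  — P admits the full trace.
Trace ⟨b⟩ through Q, begin at {v0}:
  [1] b ⇒ ∅  — Q cannot continue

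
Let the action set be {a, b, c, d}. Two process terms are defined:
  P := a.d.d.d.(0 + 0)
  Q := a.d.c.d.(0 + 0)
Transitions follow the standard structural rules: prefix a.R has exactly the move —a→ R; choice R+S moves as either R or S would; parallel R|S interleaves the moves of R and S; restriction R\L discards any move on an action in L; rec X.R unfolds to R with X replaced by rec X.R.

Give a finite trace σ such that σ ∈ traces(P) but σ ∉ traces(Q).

Reachable graph of P (5 states):
  m0 = a.d.d.d.(0 + 0) → --a--▸ m1
  m1 = d.d.d.(0 + 0) → --d--▸ m2
  m2 = d.d.(0 + 0) → --d--▸ m3
  m3 = d.(0 + 0) → --d--▸ m4
  m4 = 0 + 0 → (no moves)
Reachable graph of Q (5 states):
  n0 = a.d.c.d.(0 + 0) → --a--▸ n1
  n1 = d.c.d.(0 + 0) → --d--▸ n2
  n2 = c.d.(0 + 0) → --c--▸ n3
  n3 = d.(0 + 0) → --d--▸ n4
  n4 = 0 + 0 → (no moves)
Executing add from P (initial set {m0}):
  [1] a ⇒ {m1}
  [2] d ⇒ {m2}
  [3] d ⇒ {m3}
  — P admits the full trace.
Executing add from Q (initial set {n0}):
  [1] a ⇒ {n1}
  [2] d ⇒ {n2}
  [3] d ⇒ no successor for Q

add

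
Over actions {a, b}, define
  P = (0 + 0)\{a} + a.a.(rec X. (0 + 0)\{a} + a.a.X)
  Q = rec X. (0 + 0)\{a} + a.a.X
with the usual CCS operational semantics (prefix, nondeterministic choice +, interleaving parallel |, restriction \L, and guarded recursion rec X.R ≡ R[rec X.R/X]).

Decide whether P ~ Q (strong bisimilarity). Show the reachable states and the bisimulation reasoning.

bisimilar

LTS(P): 3 reachable states
  u0 = (0 + 0)\{a} + a.a.(rec X. (0 + 0)\{a} + a.a.X) ⊢ —a→ u1
  u1 = a.(rec X. (0 + 0)\{a} + a.a.X) ⊢ —a→ u2
  u2 = rec X. (0 + 0)\{a} + a.a.X ⊢ —a→ u1
LTS(Q): 2 reachable states
  v0 = rec X. (0 + 0)\{a} + a.a.X ⊢ —a→ v1
  v1 = a.(rec X. (0 + 0)\{a} + a.a.X) ⊢ —a→ v0
Bisimilarity quotient blocks:
  B0 = {u0, u1, u2, v0, v1}
u0 ∈ B0, v0 ∈ B0 → same block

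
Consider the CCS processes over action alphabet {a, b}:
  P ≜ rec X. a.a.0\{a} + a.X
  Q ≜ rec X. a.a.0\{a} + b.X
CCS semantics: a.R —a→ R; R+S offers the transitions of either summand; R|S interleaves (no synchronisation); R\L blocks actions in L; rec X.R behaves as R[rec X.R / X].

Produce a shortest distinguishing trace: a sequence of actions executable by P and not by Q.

P's transition system — 3 states:
  m0 = rec X. a.a.0\{a} + a.X ⊢ -a-> m0, -a-> m1
  m1 = a.0\{a} ⊢ -a-> m2
  m2 = 0\{a} ⊢ ·
Q's transition system — 3 states:
  n0 = rec X. a.a.0\{a} + b.X ⊢ -a-> n1, -b-> n0
  n1 = a.0\{a} ⊢ -a-> n2
  n2 = 0\{a} ⊢ ·
Trace ⟨aaa⟩ through P, begin at {m0}:
  step 1 (a): {m0, m1}
  step 2 (a): {m0, m1, m2}
  step 3 (a): {m0, m1, m2}
  P completes σ.
Trace ⟨aaa⟩ through Q, begin at {n0}:
  step 1 (a): {n1}
  step 2 (a): {n2}
  step 3 (a): no successor for Q

aaa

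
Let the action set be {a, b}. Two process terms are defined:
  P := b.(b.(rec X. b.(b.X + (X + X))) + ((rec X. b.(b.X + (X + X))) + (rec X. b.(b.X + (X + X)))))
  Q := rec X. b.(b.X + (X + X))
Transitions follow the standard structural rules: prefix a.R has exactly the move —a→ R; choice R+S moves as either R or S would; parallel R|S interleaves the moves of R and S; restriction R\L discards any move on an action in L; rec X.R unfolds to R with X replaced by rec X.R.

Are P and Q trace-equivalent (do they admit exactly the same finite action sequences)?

trace-equivalent

Reachable graph of P (3 states):
  s0 = b.(b.(rec X. b.(b.X + (X + X))) + ((rec X. b.(b.X + (X + X))) + (rec X. b.(b.X + (X + X))))) :: —b→ s1
  s1 = b.(rec X. b.(b.X + (X + X))) + ((rec X. b.(b.X + (X + X))) + (rec X. b.(b.X + (X + X)))) :: —b→ s1, —b→ s2
  s2 = rec X. b.(b.X + (X + X)) :: —b→ s1
Reachable graph of Q (2 states):
  t0 = rec X. b.(b.X + (X + X)) :: —b→ t1
  t1 = b.(rec X. b.(b.X + (X + X))) + ((rec X. b.(b.X + (X + X))) + (rec X. b.(b.X + (X + X)))) :: —b→ t0, —b→ t1
Bisimilarity quotient blocks:
  B0 = {s0, s1, s2, t0, t1}
s0 ∈ B0, t0 ∈ B0 → same block
Bisimilar ⇒ trace-equivalent.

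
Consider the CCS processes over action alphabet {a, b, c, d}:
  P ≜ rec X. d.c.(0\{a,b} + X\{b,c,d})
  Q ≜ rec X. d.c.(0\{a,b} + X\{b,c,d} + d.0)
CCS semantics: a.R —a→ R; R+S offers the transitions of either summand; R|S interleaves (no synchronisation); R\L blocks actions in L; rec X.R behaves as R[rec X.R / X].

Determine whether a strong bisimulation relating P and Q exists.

P's transition system — 3 states:
  p0 = rec X. d.c.(0\{a,b} + X\{b,c,d}) ⊢ --d--▸ p1
  p1 = c.(0\{a,b} + (rec X. d.c.(0\{a,b} + X\{b,c,d}))\{b,c,d}) ⊢ --c--▸ p2
  p2 = 0\{a,b} + (rec X. d.c.(0\{a,b} + X\{b,c,d}))\{b,c,d} ⊢ (no moves)
Q's transition system — 4 states:
  q0 = rec X. d.c.(0\{a,b} + X\{b,c,d} + d.0) ⊢ --d--▸ q1
  q1 = c.(0\{a,b} + (rec X. d.c.(0\{a,b} + X\{b,c,d} + d.0))\{b,c,d} + d.0) ⊢ --c--▸ q2
  q2 = 0\{a,b} + (rec X. d.c.(0\{a,b} + X\{b,c,d} + d.0))\{b,c,d} + d.0 ⊢ --d--▸ q3
  q3 = 0 ⊢ (no moves)
Coarsest stable partition (strong bisimilarity classes):
  B0 = {p0}
  B1 = {p1}
  B2 = {p2, q3}
  B3 = {q0}
  B4 = {q1}
  B5 = {q2}
p0 ∈ B0, q0 ∈ B3 → different blocks

NO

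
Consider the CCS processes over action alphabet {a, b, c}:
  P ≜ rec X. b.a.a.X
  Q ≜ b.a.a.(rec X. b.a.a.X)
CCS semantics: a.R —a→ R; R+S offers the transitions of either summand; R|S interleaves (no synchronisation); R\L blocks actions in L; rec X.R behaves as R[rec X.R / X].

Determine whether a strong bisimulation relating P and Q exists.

P's transition system — 3 states:
  m0 = rec X. b.a.a.X ⊢ =b=> m1
  m1 = a.a.(rec X. b.a.a.X) ⊢ =a=> m2
  m2 = a.(rec X. b.a.a.X) ⊢ =a=> m0
Q's transition system — 4 states:
  n0 = b.a.a.(rec X. b.a.a.X) ⊢ =b=> n1
  n1 = a.a.(rec X. b.a.a.X) ⊢ =a=> n2
  n2 = a.(rec X. b.a.a.X) ⊢ =a=> n3
  n3 = rec X. b.a.a.X ⊢ =b=> n1
Coarsest stable partition (strong bisimilarity classes):
  B0 = {m0, n0, n3}
  B1 = {m1, n1}
  B2 = {m2, n2}
m0 ∈ B0, n0 ∈ B0 → same block

P ~ Q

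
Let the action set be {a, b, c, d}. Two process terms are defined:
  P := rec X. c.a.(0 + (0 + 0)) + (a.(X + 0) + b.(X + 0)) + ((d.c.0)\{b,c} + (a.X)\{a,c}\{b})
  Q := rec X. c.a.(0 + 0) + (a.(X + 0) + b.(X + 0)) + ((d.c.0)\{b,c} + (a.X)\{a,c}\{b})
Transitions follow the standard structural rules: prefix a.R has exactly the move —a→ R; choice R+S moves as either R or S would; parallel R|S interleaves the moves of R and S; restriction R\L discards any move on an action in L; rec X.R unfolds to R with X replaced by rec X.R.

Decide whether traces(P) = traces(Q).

Reachable graph of P (5 states):
  p0 = rec X. c.a.(0 + (0 + 0)) + (a.(X + 0) + b.(X + 0)) + ((d.c.0)\{b,c} + (a.X)\{a,c}\{b}) :: =a=> p1, =b=> p1, =c=> p2, =d=> p3
  p1 = (rec X. c.a.(0 + (0 + 0)) + (a.(X + 0) + b.(X + 0)) + ((d.c.0)\{b,c} + (a.X)\{a,c}\{b})) + 0 :: =a=> p1, =b=> p1, =c=> p2, =d=> p3
  p2 = a.(0 + (0 + 0)) :: =a=> p4
  p3 = (c.0)\{b,c} :: deadlocked
  p4 = 0 + (0 + 0) :: deadlocked
Reachable graph of Q (5 states):
  q0 = rec X. c.a.(0 + 0) + (a.(X + 0) + b.(X + 0)) + ((d.c.0)\{b,c} + (a.X)\{a,c}\{b}) :: =a=> q1, =b=> q1, =c=> q2, =d=> q3
  q1 = (rec X. c.a.(0 + 0) + (a.(X + 0) + b.(X + 0)) + ((d.c.0)\{b,c} + (a.X)\{a,c}\{b})) + 0 :: =a=> q1, =b=> q1, =c=> q2, =d=> q3
  q2 = a.(0 + 0) :: =a=> q4
  q3 = (c.0)\{b,c} :: deadlocked
  q4 = 0 + 0 :: deadlocked
Bisimilarity quotient blocks:
  B0 = {p0, p1, q0, q1}
  B1 = {p2, q2}
  B2 = {p3, p4, q3, q4}
p0 ∈ B0, q0 ∈ B0 → same block
Bisimilar ⇒ trace-equivalent.

trace-equivalent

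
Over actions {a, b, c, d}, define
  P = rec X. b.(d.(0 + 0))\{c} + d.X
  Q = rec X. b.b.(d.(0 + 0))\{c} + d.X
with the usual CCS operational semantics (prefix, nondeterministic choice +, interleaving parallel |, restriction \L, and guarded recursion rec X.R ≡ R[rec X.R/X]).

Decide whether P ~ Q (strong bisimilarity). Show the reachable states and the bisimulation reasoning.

NO

P's transition system — 3 states:
  m0 = rec X. b.(d.(0 + 0))\{c} + d.X | ··b··> m1, ··d··> m0
  m1 = (d.(0 + 0))\{c} | ··d··> m2
  m2 = (0 + 0)\{c} | ·
Q's transition system — 4 states:
  n0 = rec X. b.b.(d.(0 + 0))\{c} + d.X | ··b··> n1, ··d··> n0
  n1 = b.(d.(0 + 0))\{c} | ··b··> n2
  n2 = (d.(0 + 0))\{c} | ··d··> n3
  n3 = (0 + 0)\{c} | ·
Coarsest stable partition (strong bisimilarity classes):
  B0 = {m0}
  B1 = {m1, n2}
  B2 = {m2, n3}
  B3 = {n0}
  B4 = {n1}
m0 ∈ B0, n0 ∈ B3 → different blocks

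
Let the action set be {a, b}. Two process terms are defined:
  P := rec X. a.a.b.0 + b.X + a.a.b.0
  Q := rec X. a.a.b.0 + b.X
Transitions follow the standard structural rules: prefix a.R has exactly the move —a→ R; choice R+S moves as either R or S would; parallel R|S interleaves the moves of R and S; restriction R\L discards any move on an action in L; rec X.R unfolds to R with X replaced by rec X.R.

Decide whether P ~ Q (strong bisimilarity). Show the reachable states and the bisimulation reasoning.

LTS(P): 4 reachable states
  s0 = rec X. a.a.b.0 + b.X + a.a.b.0 has moves -a-> s1, -b-> s0
  s1 = a.b.0 has moves -a-> s2
  s2 = b.0 has moves -b-> s3
  s3 = 0 has moves stopped
LTS(Q): 4 reachable states
  t0 = rec X. a.a.b.0 + b.X has moves -a-> t1, -b-> t0
  t1 = a.b.0 has moves -a-> t2
  t2 = b.0 has moves -b-> t3
  t3 = 0 has moves stopped
Bisimilarity quotient blocks:
  B0 = {s0, t0}
  B1 = {s1, t1}
  B2 = {s2, t2}
  B3 = {s3, t3}
s0 ∈ B0, t0 ∈ B0 → same block

YES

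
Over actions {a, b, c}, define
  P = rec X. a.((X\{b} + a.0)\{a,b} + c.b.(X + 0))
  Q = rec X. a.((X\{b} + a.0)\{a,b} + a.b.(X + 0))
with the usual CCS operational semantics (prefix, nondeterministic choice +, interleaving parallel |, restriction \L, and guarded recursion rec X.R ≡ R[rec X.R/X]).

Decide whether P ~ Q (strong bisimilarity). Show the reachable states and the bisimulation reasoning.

LTS(P): 4 reachable states
  m0 = rec X. a.((X\{b} + a.0)\{a,b} + c.b.(X + 0)) | -a-> m1
  m1 = ((rec X. a.((X\{b} + a.0)\{a,b} + c.b.(X + 0)))\{b} + a.0)\{a,b} + c.b.((rec X. a.((X\{b} + a.0)\{a,b} + c.b.(X + 0))) + 0) | -c-> m2
  m2 = b.((rec X. a.((X\{b} + a.0)\{a,b} + c.b.(X + 0))) + 0) | -b-> m3
  m3 = (rec X. a.((X\{b} + a.0)\{a,b} + c.b.(X + 0))) + 0 | -a-> m1
LTS(Q): 4 reachable states
  n0 = rec X. a.((X\{b} + a.0)\{a,b} + a.b.(X + 0)) | -a-> n1
  n1 = ((rec X. a.((X\{b} + a.0)\{a,b} + a.b.(X + 0)))\{b} + a.0)\{a,b} + a.b.((rec X. a.((X\{b} + a.0)\{a,b} + a.b.(X + 0))) + 0) | -a-> n2
  n2 = b.((rec X. a.((X\{b} + a.0)\{a,b} + a.b.(X + 0))) + 0) | -b-> n3
  n3 = (rec X. a.((X\{b} + a.0)\{a,b} + a.b.(X + 0))) + 0 | -a-> n1
Partition-refinement fixed point:
  B0 = {m0, m3}
  B1 = {m1}
  B2 = {m2}
  B3 = {n0, n3}
  B4 = {n1}
  B5 = {n2}
m0 ∈ B0, n0 ∈ B3 → different blocks

not bisimilar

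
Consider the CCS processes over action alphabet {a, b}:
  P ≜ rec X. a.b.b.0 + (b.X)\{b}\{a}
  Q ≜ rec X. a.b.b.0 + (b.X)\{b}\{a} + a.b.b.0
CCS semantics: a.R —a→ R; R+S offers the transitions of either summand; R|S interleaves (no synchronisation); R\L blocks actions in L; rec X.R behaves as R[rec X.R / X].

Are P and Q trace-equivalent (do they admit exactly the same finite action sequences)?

trace-equivalent

LTS(P): 4 reachable states
  m0 = rec X. a.b.b.0 + (b.X)\{b}\{a} → —a→ m1
  m1 = b.b.0 → —b→ m2
  m2 = b.0 → —b→ m3
  m3 = 0 → stopped
LTS(Q): 4 reachable states
  n0 = rec X. a.b.b.0 + (b.X)\{b}\{a} + a.b.b.0 → —a→ n1
  n1 = b.b.0 → —b→ n2
  n2 = b.0 → —b→ n3
  n3 = 0 → stopped
Partition-refinement fixed point:
  B0 = {m0, n0}
  B1 = {m1, n1}
  B2 = {m2, n2}
  B3 = {m3, n3}
m0 ∈ B0, n0 ∈ B0 → same block
Bisimilar ⇒ trace-equivalent.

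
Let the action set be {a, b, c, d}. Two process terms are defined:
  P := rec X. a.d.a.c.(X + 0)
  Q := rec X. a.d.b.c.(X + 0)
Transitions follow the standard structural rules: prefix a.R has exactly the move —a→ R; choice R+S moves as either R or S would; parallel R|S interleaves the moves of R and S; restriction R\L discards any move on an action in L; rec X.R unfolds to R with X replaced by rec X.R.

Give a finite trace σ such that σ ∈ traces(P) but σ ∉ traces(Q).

ada

P's transition system — 5 states:
  m0 = rec X. a.d.a.c.(X + 0) :: --a--▸ m1
  m1 = d.a.c.((rec X. a.d.a.c.(X + 0)) + 0) :: --d--▸ m2
  m2 = a.c.((rec X. a.d.a.c.(X + 0)) + 0) :: --a--▸ m3
  m3 = c.((rec X. a.d.a.c.(X + 0)) + 0) :: --c--▸ m4
  m4 = (rec X. a.d.a.c.(X + 0)) + 0 :: --a--▸ m1
Q's transition system — 5 states:
  n0 = rec X. a.d.b.c.(X + 0) :: --a--▸ n1
  n1 = d.b.c.((rec X. a.d.b.c.(X + 0)) + 0) :: --d--▸ n2
  n2 = b.c.((rec X. a.d.b.c.(X + 0)) + 0) :: --b--▸ n3
  n3 = c.((rec X. a.d.b.c.(X + 0)) + 0) :: --c--▸ n4
  n4 = (rec X. a.d.b.c.(X + 0)) + 0 :: --a--▸ n1
Run σ = ⟨ada⟩ on P: start {m0}
  after a @ step 1: {m1}
  after d @ step 2: {m2}
  after a @ step 3: {m3}
  P completes σ.
Run σ = ⟨ada⟩ on Q: start {n0}
  after a @ step 1: {n1}
  after d @ step 2: {n2}
  after a @ step 3: ∅ (Q stuck)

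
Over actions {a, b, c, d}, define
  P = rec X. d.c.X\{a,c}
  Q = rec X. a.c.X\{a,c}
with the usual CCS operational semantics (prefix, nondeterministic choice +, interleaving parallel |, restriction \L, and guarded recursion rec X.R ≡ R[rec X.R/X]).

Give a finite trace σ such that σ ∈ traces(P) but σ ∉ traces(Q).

Reachable graph of P (4 states):
  p0 = rec X. d.c.X\{a,c} | ··d··> p1
  p1 = c.(rec X. d.c.X\{a,c})\{a,c} | ··c··> p2
  p2 = (rec X. d.c.X\{a,c})\{a,c} | ··d··> p3
  p3 = (c.(rec X. d.c.X\{a,c})\{a,c})\{a,c} | stopped
Reachable graph of Q (3 states):
  q0 = rec X. a.c.X\{a,c} | ··a··> q1
  q1 = c.(rec X. a.c.X\{a,c})\{a,c} | ··c··> q2
  q2 = (rec X. a.c.X\{a,c})\{a,c} | stopped
Trace ⟨d⟩ through P, begin at {p0}:
  [1] d ⇒ {p1}
  — P admits the full trace.
Trace ⟨d⟩ through Q, begin at {q0}:
  [1] d ⇒ ∅ (Q stuck)

d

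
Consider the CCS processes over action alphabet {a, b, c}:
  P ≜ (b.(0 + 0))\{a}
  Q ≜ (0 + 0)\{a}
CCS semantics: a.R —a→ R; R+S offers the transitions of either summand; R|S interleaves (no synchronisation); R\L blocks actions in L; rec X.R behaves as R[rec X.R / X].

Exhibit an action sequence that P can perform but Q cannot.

LTS(P): 2 reachable states
  u0 = (b.(0 + 0))\{a} → -b-> u1
  u1 = (0 + 0)\{a} → deadlocked
LTS(Q): 1 reachable states
  v0 = (0 + 0)\{a} → deadlocked
Run σ = ⟨b⟩ on P: start {u0}
  after b @ step 1: {u1}
  P completes σ.
Run σ = ⟨b⟩ on Q: start {v0}
  after b @ step 1: no successor for Q

b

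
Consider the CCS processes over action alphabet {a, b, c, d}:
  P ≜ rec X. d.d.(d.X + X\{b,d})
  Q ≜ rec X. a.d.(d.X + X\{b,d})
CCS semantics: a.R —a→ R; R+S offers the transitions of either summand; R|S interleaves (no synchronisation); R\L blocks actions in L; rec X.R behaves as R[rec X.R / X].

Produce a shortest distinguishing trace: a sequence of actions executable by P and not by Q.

LTS(P): 3 reachable states
  m0 = rec X. d.d.(d.X + X\{b,d}) has moves —d→ m1
  m1 = d.(d.(rec X. d.d.(d.X + X\{b,d})) + (rec X. d.d.(d.X + X\{b,d}))\{b,d}) has moves —d→ m2
  m2 = d.(rec X. d.d.(d.X + X\{b,d})) + (rec X. d.d.(d.X + X\{b,d}))\{b,d} has moves —d→ m0
LTS(Q): 4 reachable states
  n0 = rec X. a.d.(d.X + X\{b,d}) has moves —a→ n1
  n1 = d.(d.(rec X. a.d.(d.X + X\{b,d})) + (rec X. a.d.(d.X + X\{b,d}))\{b,d}) has moves —d→ n2
  n2 = d.(rec X. a.d.(d.X + X\{b,d})) + (rec X. a.d.(d.X + X\{b,d}))\{b,d} has moves —a→ n3, —d→ n0
  n3 = (d.(d.(rec X. a.d.(d.X + X\{b,d})) + (rec X. a.d.(d.X + X\{b,d}))\{b,d}))\{b,d} has moves ·
Trace ⟨d⟩ through P, begin at {m0}:
  after d @ step 1: {m1}
  ✓ P
Trace ⟨d⟩ through Q, begin at {n0}:
  after d @ step 1: ∅  — Q cannot continue

d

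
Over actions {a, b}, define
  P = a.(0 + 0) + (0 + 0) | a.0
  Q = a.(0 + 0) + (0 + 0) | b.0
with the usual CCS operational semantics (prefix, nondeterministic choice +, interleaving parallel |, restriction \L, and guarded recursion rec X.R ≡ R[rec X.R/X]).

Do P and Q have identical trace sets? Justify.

traces(P) ≠ traces(Q) — witness ⟨b⟩

LTS(P): 3 reachable states
  u0 = a.(0 + 0) + (0 + 0) | a.0 → -a-> u1, -a-> u2
  u1 = (0 + 0) | 0 → stopped
  u2 = 0 + 0 → stopped
LTS(Q): 3 reachable states
  v0 = a.(0 + 0) + (0 + 0) | b.0 → -a-> v1, -b-> v2
  v1 = 0 + 0 → stopped
  v2 = (0 + 0) | 0 → stopped
Executing b from Q (initial set {v0}):
  after b @ step 1: {v2}
  ✓ Q
Executing b from P (initial set {u0}):
  after b @ step 1: ∅ (P stuck)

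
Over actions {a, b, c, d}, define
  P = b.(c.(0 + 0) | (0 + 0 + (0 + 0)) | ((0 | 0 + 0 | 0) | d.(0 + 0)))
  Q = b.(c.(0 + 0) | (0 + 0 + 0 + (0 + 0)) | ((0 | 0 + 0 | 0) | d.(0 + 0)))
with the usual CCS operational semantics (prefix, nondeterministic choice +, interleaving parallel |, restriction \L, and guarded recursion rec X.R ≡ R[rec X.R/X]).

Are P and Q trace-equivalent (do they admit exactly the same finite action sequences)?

traces(P) = traces(Q)

LTS(P): 5 reachable states
  m0 = b.(c.(0 + 0) | (0 + 0 + (0 + 0)) | ((0 | 0 + 0 | 0) | d.(0 + 0))) | ··b··> m1
  m1 = c.(0 + 0) | (0 + 0 + (0 + 0)) | ((0 | 0 + 0 | 0) | d.(0 + 0)) | ··c··> m2, ··d··> m3
  m2 = (0 + 0) | (0 + 0 + (0 + 0)) | ((0 | 0 + 0 | 0) | d.(0 + 0)) | ··d··> m4
  m3 = c.(0 + 0) | (0 + 0 + (0 + 0)) | ((0 | 0 + 0 | 0) | (0 + 0)) | ··c··> m4
  m4 = (0 + 0) | (0 + 0 + (0 + 0)) | ((0 | 0 + 0 | 0) | (0 + 0)) | deadlocked
LTS(Q): 5 reachable states
  n0 = b.(c.(0 + 0) | (0 + 0 + 0 + (0 + 0)) | ((0 | 0 + 0 | 0) | d.(0 + 0))) | ··b··> n1
  n1 = c.(0 + 0) | (0 + 0 + 0 + (0 + 0)) | ((0 | 0 + 0 | 0) | d.(0 + 0)) | ··c··> n2, ··d··> n3
  n2 = (0 + 0) | (0 + 0 + 0 + (0 + 0)) | ((0 | 0 + 0 | 0) | d.(0 + 0)) | ··d··> n4
  n3 = c.(0 + 0) | (0 + 0 + 0 + (0 + 0)) | ((0 | 0 + 0 | 0) | (0 + 0)) | ··c··> n4
  n4 = (0 + 0) | (0 + 0 + 0 + (0 + 0)) | ((0 | 0 + 0 | 0) | (0 + 0)) | deadlocked
Partition-refinement fixed point:
  B0 = {m0, n0}
  B1 = {m1, n1}
  B2 = {m2, n2}
  B3 = {m4, n4}
  B4 = {m3, n3}
m0 ∈ B0, n0 ∈ B0 → same block
Bisimilar ⇒ trace-equivalent.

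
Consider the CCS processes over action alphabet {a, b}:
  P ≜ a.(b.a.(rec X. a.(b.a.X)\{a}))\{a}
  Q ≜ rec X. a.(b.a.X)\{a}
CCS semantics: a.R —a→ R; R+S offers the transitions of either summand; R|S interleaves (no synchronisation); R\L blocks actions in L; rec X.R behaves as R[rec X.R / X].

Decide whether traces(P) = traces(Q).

YES

P's transition system — 3 states:
  m0 = a.(b.a.(rec X. a.(b.a.X)\{a}))\{a} :: ··a··> m1
  m1 = (b.a.(rec X. a.(b.a.X)\{a}))\{a} :: ··b··> m2
  m2 = (a.(rec X. a.(b.a.X)\{a}))\{a} :: stopped
Q's transition system — 3 states:
  n0 = rec X. a.(b.a.X)\{a} :: ··a··> n1
  n1 = (b.a.(rec X. a.(b.a.X)\{a}))\{a} :: ··b··> n2
  n2 = (a.(rec X. a.(b.a.X)\{a}))\{a} :: stopped
Bisimilarity quotient blocks:
  B0 = {m0, n0}
  B1 = {m1, n1}
  B2 = {m2, n2}
m0 ∈ B0, n0 ∈ B0 → same block
Bisimilar ⇒ trace-equivalent.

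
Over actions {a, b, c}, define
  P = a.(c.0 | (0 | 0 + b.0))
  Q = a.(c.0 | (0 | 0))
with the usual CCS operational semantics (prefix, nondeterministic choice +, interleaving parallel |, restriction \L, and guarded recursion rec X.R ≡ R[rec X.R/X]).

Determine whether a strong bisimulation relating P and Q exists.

Reachable graph of P (5 states):
  p0 = a.(c.0 | (0 | 0 + b.0)) has moves =a=> p1
  p1 = c.0 | (0 | 0 + b.0) has moves =b=> p2, =c=> p3
  p2 = c.0 | 0 has moves =c=> p4
  p3 = 0 | (0 | 0 + b.0) has moves =b=> p4
  p4 = 0 | 0 has moves ·
Reachable graph of Q (3 states):
  q0 = a.(c.0 | (0 | 0)) has moves =a=> q1
  q1 = c.0 | (0 | 0) has moves =c=> q2
  q2 = 0 | (0 | 0) has moves ·
Partition-refinement fixed point:
  B0 = {p0}
  B1 = {p1}
  B2 = {p3}
  B3 = {p4, q2}
  B4 = {p2, q1}
  B5 = {q0}
p0 ∈ B0, q0 ∈ B5 → different blocks

not bisimilar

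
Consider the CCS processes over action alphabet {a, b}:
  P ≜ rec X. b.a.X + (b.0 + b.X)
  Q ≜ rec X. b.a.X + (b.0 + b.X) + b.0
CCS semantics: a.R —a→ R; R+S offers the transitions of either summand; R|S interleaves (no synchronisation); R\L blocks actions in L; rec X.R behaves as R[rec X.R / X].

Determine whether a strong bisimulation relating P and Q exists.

P ~ Q

Reachable graph of P (3 states):
  u0 = rec X. b.a.X + (b.0 + b.X) has moves ··b··> u0, ··b··> u1, ··b··> u2
  u1 = 0 has moves (no moves)
  u2 = a.(rec X. b.a.X + (b.0 + b.X)) has moves ··a··> u0
Reachable graph of Q (3 states):
  v0 = rec X. b.a.X + (b.0 + b.X) + b.0 has moves ··b··> v0, ··b··> v1, ··b··> v2
  v1 = 0 has moves (no moves)
  v2 = a.(rec X. b.a.X + (b.0 + b.X) + b.0) has moves ··a··> v0
Partition-refinement fixed point:
  B0 = {u0, v0}
  B1 = {u2, v2}
  B2 = {u1, v1}
u0 ∈ B0, v0 ∈ B0 → same block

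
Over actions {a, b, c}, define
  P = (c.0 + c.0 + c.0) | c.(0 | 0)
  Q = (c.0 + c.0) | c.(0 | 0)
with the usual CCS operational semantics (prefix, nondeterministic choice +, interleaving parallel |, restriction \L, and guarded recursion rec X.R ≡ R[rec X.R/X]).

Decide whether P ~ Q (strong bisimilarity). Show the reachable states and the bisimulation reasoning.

P's transition system — 4 states:
  u0 = (c.0 + c.0 + c.0) | c.(0 | 0) :: ··c··> u1, ··c··> u2
  u1 = (c.0 + c.0 + c.0) | (0 | 0) :: ··c··> u3
  u2 = 0 | c.(0 | 0) :: ··c··> u3
  u3 = 0 | (0 | 0) :: ·
Q's transition system — 4 states:
  v0 = (c.0 + c.0) | c.(0 | 0) :: ··c··> v1, ··c··> v2
  v1 = (c.0 + c.0) | (0 | 0) :: ··c··> v3
  v2 = 0 | c.(0 | 0) :: ··c··> v3
  v3 = 0 | (0 | 0) :: ·
Partition-refinement fixed point:
  B0 = {u0, v0}
  B1 = {u1, u2, v1, v2}
  B2 = {u3, v3}
u0 ∈ B0, v0 ∈ B0 → same block

YES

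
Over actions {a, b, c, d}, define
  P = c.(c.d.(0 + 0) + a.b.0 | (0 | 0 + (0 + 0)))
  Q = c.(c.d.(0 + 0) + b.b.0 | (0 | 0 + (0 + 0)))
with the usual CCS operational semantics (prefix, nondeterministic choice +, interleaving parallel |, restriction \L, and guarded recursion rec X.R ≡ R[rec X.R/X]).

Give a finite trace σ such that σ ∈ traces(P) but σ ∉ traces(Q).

ca

LTS(P): 6 reachable states
  s0 = c.(c.d.(0 + 0) + a.b.0 | (0 | 0 + (0 + 0))) | -c-> s1
  s1 = c.d.(0 + 0) + a.b.0 | (0 | 0 + (0 + 0)) | -a-> s2, -c-> s3
  s2 = b.0 | (0 | 0 + (0 + 0)) | -b-> s4
  s3 = d.(0 + 0) | -d-> s5
  s4 = 0 | (0 | 0 + (0 + 0)) | ·
  s5 = 0 + 0 | ·
LTS(Q): 6 reachable states
  t0 = c.(c.d.(0 + 0) + b.b.0 | (0 | 0 + (0 + 0))) | -c-> t1
  t1 = c.d.(0 + 0) + b.b.0 | (0 | 0 + (0 + 0)) | -b-> t2, -c-> t3
  t2 = b.0 | (0 | 0 + (0 + 0)) | -b-> t4
  t3 = d.(0 + 0) | -d-> t5
  t4 = 0 | (0 | 0 + (0 + 0)) | ·
  t5 = 0 + 0 | ·
Run σ = ⟨ca⟩ on P: start {s0}
  after c @ step 1: {s1}
  after a @ step 2: {s2}
  — P admits the full trace.
Run σ = ⟨ca⟩ on Q: start {t0}
  after c @ step 1: {t1}
  after a @ step 2: ∅  — Q cannot continue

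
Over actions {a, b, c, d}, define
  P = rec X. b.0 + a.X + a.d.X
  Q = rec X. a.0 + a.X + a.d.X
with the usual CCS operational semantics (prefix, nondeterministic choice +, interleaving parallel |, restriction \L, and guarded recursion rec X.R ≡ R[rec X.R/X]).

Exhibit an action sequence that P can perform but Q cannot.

P's transition system — 3 states:
  m0 = rec X. b.0 + a.X + a.d.X → ··a··> m0, ··a··> m1, ··b··> m2
  m1 = d.(rec X. b.0 + a.X + a.d.X) → ··d··> m0
  m2 = 0 → ∅
Q's transition system — 3 states:
  n0 = rec X. a.0 + a.X + a.d.X → ··a··> n0, ··a··> n1, ··a··> n2
  n1 = 0 → ∅
  n2 = d.(rec X. a.0 + a.X + a.d.X) → ··d··> n0
Run σ = ⟨b⟩ on P: start {m0}
  [1] b ⇒ {m2}
  ✓ P
Run σ = ⟨b⟩ on Q: start {n0}
  [1] b ⇒ no successor for Q

b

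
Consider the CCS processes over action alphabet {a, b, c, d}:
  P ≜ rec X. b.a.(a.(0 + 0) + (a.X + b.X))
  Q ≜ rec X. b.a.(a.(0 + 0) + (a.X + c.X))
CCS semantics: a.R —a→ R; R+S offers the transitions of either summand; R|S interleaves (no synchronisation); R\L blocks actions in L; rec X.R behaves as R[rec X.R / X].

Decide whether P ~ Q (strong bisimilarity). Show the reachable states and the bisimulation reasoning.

Reachable graph of P (4 states):
  p0 = rec X. b.a.(a.(0 + 0) + (a.X + b.X)) | =b=> p1
  p1 = a.(a.(0 + 0) + (a.(rec X. b.a.(a.(0 + 0) + (a.X + b.X))) + b.(rec X. b.a.(a.(0 + 0) + (a.X + b.X))))) | =a=> p2
  p2 = a.(0 + 0) + (a.(rec X. b.a.(a.(0 + 0) + (a.X + b.X))) + b.(rec X. b.a.(a.(0 + 0) + (a.X + b.X)))) | =a=> p0, =a=> p3, =b=> p0
  p3 = 0 + 0 | ·
Reachable graph of Q (4 states):
  q0 = rec X. b.a.(a.(0 + 0) + (a.X + c.X)) | =b=> q1
  q1 = a.(a.(0 + 0) + (a.(rec X. b.a.(a.(0 + 0) + (a.X + c.X))) + c.(rec X. b.a.(a.(0 + 0) + (a.X + c.X))))) | =a=> q2
  q2 = a.(0 + 0) + (a.(rec X. b.a.(a.(0 + 0) + (a.X + c.X))) + c.(rec X. b.a.(a.(0 + 0) + (a.X + c.X)))) | =a=> q0, =a=> q3, =c=> q0
  q3 = 0 + 0 | ·
Bisimilarity quotient blocks:
  B0 = {p0}
  B1 = {p1}
  B2 = {p2}
  B3 = {p3, q3}
  B4 = {q0}
  B5 = {q1}
  B6 = {q2}
p0 ∈ B0, q0 ∈ B4 → different blocks

not bisimilar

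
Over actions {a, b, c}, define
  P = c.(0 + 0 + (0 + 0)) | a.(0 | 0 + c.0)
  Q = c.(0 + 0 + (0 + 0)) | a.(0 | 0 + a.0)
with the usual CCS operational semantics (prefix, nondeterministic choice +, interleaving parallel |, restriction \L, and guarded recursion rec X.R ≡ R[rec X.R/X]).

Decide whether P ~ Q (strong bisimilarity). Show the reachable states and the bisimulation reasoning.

LTS(P): 6 reachable states
  u0 = c.(0 + 0 + (0 + 0)) | a.(0 | 0 + c.0) ⊢ -a-> u1, -c-> u2
  u1 = c.(0 + 0 + (0 + 0)) | (0 | 0 + c.0) ⊢ -c-> u3, -c-> u4
  u2 = (0 + 0 + (0 + 0)) | a.(0 | 0 + c.0) ⊢ -a-> u3
  u3 = (0 + 0 + (0 + 0)) | (0 | 0 + c.0) ⊢ -c-> u5
  u4 = c.(0 + 0 + (0 + 0)) | 0 ⊢ -c-> u5
  u5 = (0 + 0 + (0 + 0)) | 0 ⊢ ·
LTS(Q): 6 reachable states
  v0 = c.(0 + 0 + (0 + 0)) | a.(0 | 0 + a.0) ⊢ -a-> v1, -c-> v2
  v1 = c.(0 + 0 + (0 + 0)) | (0 | 0 + a.0) ⊢ -a-> v3, -c-> v4
  v2 = (0 + 0 + (0 + 0)) | a.(0 | 0 + a.0) ⊢ -a-> v4
  v3 = c.(0 + 0 + (0 + 0)) | 0 ⊢ -c-> v5
  v4 = (0 + 0 + (0 + 0)) | (0 | 0 + a.0) ⊢ -a-> v5
  v5 = (0 + 0 + (0 + 0)) | 0 ⊢ ·
Coarsest stable partition (strong bisimilarity classes):
  B0 = {u0}
  B1 = {u2}
  B2 = {u3, u4, v3}
  B3 = {u5, v5}
  B4 = {u1}
  B5 = {v0}
  B6 = {v2}
  B7 = {v4}
  B8 = {v1}
u0 ∈ B0, v0 ∈ B5 → different blocks

P ≁ Q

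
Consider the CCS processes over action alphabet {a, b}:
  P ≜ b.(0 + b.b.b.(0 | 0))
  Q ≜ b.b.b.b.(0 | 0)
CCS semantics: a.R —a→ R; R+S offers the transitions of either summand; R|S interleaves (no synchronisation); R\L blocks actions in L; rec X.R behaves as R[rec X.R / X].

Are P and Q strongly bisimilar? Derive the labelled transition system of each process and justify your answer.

bisimilar

LTS(P): 5 reachable states
  p0 = b.(0 + b.b.b.(0 | 0)) → --b--▸ p1
  p1 = 0 + b.b.b.(0 | 0) → --b--▸ p2
  p2 = b.b.(0 | 0) → --b--▸ p3
  p3 = b.(0 | 0) → --b--▸ p4
  p4 = 0 | 0 → stopped
LTS(Q): 5 reachable states
  q0 = b.b.b.b.(0 | 0) → --b--▸ q1
  q1 = b.b.b.(0 | 0) → --b--▸ q2
  q2 = b.b.(0 | 0) → --b--▸ q3
  q3 = b.(0 | 0) → --b--▸ q4
  q4 = 0 | 0 → stopped
Bisimilarity quotient blocks:
  B0 = {p0, q0}
  B1 = {p1, q1}
  B2 = {p2, q2}
  B3 = {p3, q3}
  B4 = {p4, q4}
p0 ∈ B0, q0 ∈ B0 → same block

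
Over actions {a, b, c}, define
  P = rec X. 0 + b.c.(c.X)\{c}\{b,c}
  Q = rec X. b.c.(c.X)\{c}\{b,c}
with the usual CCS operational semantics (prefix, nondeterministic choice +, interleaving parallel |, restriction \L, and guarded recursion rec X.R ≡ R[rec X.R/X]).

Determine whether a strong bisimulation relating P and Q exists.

YES

P's transition system — 3 states:
  u0 = rec X. 0 + b.c.(c.X)\{c}\{b,c} → -b-> u1
  u1 = c.(c.(rec X. 0 + b.c.(c.X)\{c}\{b,c}))\{c}\{b,c} → -c-> u2
  u2 = (c.(rec X. 0 + b.c.(c.X)\{c}\{b,c}))\{c}\{b,c} → (no moves)
Q's transition system — 3 states:
  v0 = rec X. b.c.(c.X)\{c}\{b,c} → -b-> v1
  v1 = c.(c.(rec X. b.c.(c.X)\{c}\{b,c}))\{c}\{b,c} → -c-> v2
  v2 = (c.(rec X. b.c.(c.X)\{c}\{b,c}))\{c}\{b,c} → (no moves)
Bisimilarity quotient blocks:
  B0 = {u0, v0}
  B1 = {u1, v1}
  B2 = {u2, v2}
u0 ∈ B0, v0 ∈ B0 → same block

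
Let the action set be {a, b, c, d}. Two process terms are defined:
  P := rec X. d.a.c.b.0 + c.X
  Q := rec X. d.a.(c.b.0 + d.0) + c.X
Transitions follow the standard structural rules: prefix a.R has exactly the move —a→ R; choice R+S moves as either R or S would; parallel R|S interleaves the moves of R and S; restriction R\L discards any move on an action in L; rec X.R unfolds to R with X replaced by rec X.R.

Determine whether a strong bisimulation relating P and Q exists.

NO

P's transition system — 5 states:
  s0 = rec X. d.a.c.b.0 + c.X ⊢ —c→ s0, —d→ s1
  s1 = a.c.b.0 ⊢ —a→ s2
  s2 = c.b.0 ⊢ —c→ s3
  s3 = b.0 ⊢ —b→ s4
  s4 = 0 ⊢ deadlocked
Q's transition system — 5 states:
  t0 = rec X. d.a.(c.b.0 + d.0) + c.X ⊢ —c→ t0, —d→ t1
  t1 = a.(c.b.0 + d.0) ⊢ —a→ t2
  t2 = c.b.0 + d.0 ⊢ —c→ t3, —d→ t4
  t3 = b.0 ⊢ —b→ t4
  t4 = 0 ⊢ deadlocked
Bisimilarity quotient blocks:
  B0 = {s0}
  B1 = {s1}
  B2 = {s2}
  B3 = {s3, t3}
  B4 = {s4, t4}
  B5 = {t0}
  B6 = {t1}
  B7 = {t2}
s0 ∈ B0, t0 ∈ B5 → different blocks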